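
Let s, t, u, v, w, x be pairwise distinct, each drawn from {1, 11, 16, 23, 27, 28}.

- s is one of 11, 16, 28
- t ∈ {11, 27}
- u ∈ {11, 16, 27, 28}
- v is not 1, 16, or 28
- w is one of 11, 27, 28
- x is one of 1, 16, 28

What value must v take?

The 6 variables draw from only 6 values {1, 11, 16, 23, 27, 28}, so each is used; only x can be 1, hence x = 1.
The 5 still-open variables draw from only 5 values {11, 16, 23, 27, 28}, so each is used; only v can be 23, hence v = 23.

23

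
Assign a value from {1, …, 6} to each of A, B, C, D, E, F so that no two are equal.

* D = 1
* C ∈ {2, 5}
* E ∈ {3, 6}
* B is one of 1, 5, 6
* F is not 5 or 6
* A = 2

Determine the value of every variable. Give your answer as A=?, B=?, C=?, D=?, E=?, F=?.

A's domain is down to {2}, so A = 2. Remove 2 from C, F.
C's domain is down to {5}, so C = 5. Remove 5 from B.
That leaves D = 1. Remove 1 from B, F.
B's domain is down to {6}, so B = 6. Eliminate 6 elsewhere: E.
E must be 3 (only option left). Eliminate 3 elsewhere: F.
F has just one choice, so F = 4.

A=2, B=6, C=5, D=1, E=3, F=4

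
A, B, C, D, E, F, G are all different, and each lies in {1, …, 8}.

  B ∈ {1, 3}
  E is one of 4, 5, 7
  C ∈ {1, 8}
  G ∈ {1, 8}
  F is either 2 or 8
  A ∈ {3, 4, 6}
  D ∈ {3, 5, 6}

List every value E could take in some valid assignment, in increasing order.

4, 5, 7

C and G share exactly the 2 values {1, 8}; by pigeonhole those values go to them, so strike 1, 8 from B, F.
That leaves B = 3. So A, D can't be 3.
F's domain is down to {2}, so F = 2.
No further eliminations apply; E can still be any of 4, 5, 7.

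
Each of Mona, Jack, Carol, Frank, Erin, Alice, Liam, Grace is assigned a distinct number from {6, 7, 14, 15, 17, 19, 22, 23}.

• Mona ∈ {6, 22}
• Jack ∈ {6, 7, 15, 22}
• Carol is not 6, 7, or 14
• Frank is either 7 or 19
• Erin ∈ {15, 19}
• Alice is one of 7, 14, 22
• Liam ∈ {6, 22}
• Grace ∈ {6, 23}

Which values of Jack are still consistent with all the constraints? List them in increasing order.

7, 15

The 8 variables together cover exactly {6, 7, 14, 15, 17, 19, 22, 23} — 8 values for 8 variables — and 14 appears only in Alice's list, so Alice = 14.
The 7 still-open variables draw from only 7 values {6, 7, 15, 17, 19, 22, 23}, so each is used; only Carol can be 17, hence Carol = 17.
The 6 still-open variables together cover exactly {6, 7, 15, 19, 22, 23} — 6 values for 6 variables — and 23 appears only in Grace's list, so Grace = 23.
Mona and Liam share exactly the 2 values {6, 22}; by pigeonhole those values go to them, so strike 6, 22 from Jack.
No further eliminations apply; Jack can still be any of 7, 15.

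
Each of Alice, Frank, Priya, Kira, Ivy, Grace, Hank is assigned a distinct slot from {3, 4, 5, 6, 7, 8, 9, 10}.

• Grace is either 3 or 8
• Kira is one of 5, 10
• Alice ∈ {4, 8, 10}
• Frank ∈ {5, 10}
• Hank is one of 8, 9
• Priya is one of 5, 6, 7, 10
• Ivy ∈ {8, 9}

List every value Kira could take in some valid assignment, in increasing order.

5, 10

Frank and Kira share exactly the 2 values {5, 10}; by pigeonhole those values go to them, so strike 5, 10 from Alice, Priya.
Ivy and Hank between them cover only {8, 9} — a naked pair. Remove those values from Alice, Grace.
Alice's domain is down to {4}, so Alice = 4.
That leaves Grace = 3.
No further eliminations apply; Kira can still be any of 5, 10.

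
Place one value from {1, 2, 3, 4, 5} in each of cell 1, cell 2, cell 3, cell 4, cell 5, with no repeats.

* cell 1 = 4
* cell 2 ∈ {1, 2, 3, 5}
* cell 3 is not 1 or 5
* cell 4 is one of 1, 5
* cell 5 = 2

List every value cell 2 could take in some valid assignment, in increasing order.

1, 5

cell 1's domain is down to {4}, so cell 1 = 4. Remove 4 from cell 3.
That leaves cell 5 = 2. Eliminate 2 elsewhere: cell 2, cell 3.
cell 3's domain is down to {3}, so cell 3 = 3. So cell 2 can't be 3.
No further eliminations apply; cell 2 can still be any of 1, 5.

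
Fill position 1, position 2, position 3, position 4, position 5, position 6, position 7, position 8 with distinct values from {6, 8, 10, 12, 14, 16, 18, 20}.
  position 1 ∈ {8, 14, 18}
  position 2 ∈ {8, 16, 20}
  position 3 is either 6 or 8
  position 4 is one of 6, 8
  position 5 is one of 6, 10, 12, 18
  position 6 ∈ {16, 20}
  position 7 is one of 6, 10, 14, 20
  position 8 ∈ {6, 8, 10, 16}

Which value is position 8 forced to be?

10

The 8 variables draw from only 8 values {6, 8, 10, 12, 14, 16, 18, 20}, so each is used; only position 5 can be 12, hence position 5 = 12.
The 7 still-open variables together cover exactly {6, 8, 10, 14, 16, 18, 20} — 7 values for 7 variables — and 18 appears only in position 1's list, so position 1 = 18.
Among the 6 still-open variables, 14 fits only position 7 (and all 6 values in {6, 8, 10, 14, 16, 20} must be used), so position 7 = 14.
The 5 still-open variables draw from only 5 values {6, 8, 10, 16, 20}, so each is used; only position 8 can be 10, hence position 8 = 10.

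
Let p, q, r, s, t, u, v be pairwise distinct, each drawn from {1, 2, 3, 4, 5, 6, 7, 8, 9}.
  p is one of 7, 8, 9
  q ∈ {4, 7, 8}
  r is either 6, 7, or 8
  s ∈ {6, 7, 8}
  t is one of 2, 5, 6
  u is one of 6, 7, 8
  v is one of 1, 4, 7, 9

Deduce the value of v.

1

r, s, u share exactly the 3 values {6, 7, 8}; by pigeonhole those values go to them, so strike 6, 7, 8 from p, q, t, v.
p has just one choice, so p = 9. So v can't be 9.
q must be 4 (only option left). Strike 4 from v.
So v = 1.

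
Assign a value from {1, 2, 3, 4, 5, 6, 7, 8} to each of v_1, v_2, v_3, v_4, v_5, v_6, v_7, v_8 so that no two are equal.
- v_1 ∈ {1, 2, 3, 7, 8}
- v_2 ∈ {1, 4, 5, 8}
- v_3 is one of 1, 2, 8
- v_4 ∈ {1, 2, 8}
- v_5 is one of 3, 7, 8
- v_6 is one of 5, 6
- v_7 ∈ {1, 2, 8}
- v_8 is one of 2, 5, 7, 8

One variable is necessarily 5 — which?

The 8 variables draw from only 8 values {1, 2, 3, 4, 5, 6, 7, 8}, so each is used; only v_2 can be 4, hence v_2 = 4.
The 7 still-open variables draw from only 7 values {1, 2, 3, 5, 6, 7, 8}, so each is used; only v_6 can be 6, hence v_6 = 6.
The 6 still-open variables draw from only 6 values {1, 2, 3, 5, 7, 8}, so each is used; only v_8 can be 5, hence v_8 = 5.

v_8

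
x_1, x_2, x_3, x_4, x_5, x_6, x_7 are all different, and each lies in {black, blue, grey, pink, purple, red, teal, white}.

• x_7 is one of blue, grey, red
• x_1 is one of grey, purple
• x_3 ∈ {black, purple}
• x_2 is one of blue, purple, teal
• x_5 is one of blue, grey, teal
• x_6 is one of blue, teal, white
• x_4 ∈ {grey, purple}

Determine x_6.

The 7 variables together cover exactly {black, blue, grey, purple, red, teal, white} — 7 values for 7 variables — and black appears only in x_3's list, so x_3 = black.
The 6 still-open variables draw from only 6 values {blue, grey, purple, red, teal, white}, so each is used; only x_7 can be red, hence x_7 = red.
Among the 5 still-open variables, white fits only x_6 (and all 5 values in {blue, grey, purple, teal, white} must be used), so x_6 = white.

white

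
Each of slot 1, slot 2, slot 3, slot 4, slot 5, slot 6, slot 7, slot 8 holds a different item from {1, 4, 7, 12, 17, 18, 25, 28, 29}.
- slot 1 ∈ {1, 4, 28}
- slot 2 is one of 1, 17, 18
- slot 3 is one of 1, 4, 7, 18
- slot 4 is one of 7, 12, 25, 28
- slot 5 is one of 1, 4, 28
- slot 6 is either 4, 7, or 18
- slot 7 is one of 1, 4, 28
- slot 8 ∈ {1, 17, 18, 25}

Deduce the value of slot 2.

The 8 variables together cover exactly {1, 4, 7, 12, 17, 18, 25, 28} — 8 values for 8 variables — and 12 appears only in slot 4's list, so slot 4 = 12.
The 7 still-open variables together cover exactly {1, 4, 7, 17, 18, 25, 28} — 7 values for 7 variables — and 25 appears only in slot 8's list, so slot 8 = 25.
The 6 still-open variables draw from only 6 values {1, 4, 7, 17, 18, 28}, so each is used; only slot 2 can be 17, hence slot 2 = 17.

17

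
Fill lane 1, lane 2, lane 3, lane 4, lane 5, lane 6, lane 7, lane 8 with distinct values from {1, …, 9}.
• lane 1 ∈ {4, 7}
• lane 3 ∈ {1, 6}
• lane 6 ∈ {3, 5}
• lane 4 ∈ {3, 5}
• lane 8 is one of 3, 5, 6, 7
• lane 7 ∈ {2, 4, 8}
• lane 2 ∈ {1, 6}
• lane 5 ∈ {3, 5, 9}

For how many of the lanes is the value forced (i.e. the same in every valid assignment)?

The 2 variables lane 2 and lane 3 are confined to {1, 6}, which locks those values in; drop them from lane 8.
lane 4 and lane 6 share exactly the 2 values {3, 5}; by pigeonhole those values go to them, so strike 3, 5 from lane 5, lane 8.
lane 5 must be 9 (only option left).
lane 8 must be 7 (only option left). So lane 1 can't be 7.
lane 1 must be 4 (only option left). Eliminate 4 elsewhere: lane 7.
Determined: lane 1=4, lane 5=9, lane 8=7. The other lanes each still have more than one consistent value. That makes 3.

3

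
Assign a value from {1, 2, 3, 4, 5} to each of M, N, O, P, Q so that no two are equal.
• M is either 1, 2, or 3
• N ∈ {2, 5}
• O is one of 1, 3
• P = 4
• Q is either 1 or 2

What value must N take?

P has just one choice, so P = 4.
The 4 still-open variables together cover exactly {1, 2, 3, 5} — 4 values for 4 variables — and 5 appears only in N's list, so N = 5.

5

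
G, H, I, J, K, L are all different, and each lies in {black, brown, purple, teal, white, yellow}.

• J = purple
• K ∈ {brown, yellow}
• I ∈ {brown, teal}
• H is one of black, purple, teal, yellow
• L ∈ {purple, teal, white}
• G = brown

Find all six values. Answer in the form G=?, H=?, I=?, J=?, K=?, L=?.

G=brown, H=black, I=teal, J=purple, K=yellow, L=white

G has just one choice, so G = brown. Remove brown from I, K.
I's domain is down to {teal}, so I = teal. Strike teal from H, L.
J's domain is down to {purple}, so J = purple. Remove purple from H, L.
That leaves K = yellow. Strike yellow from H.
L has just one choice, so L = white.
That leaves H = black.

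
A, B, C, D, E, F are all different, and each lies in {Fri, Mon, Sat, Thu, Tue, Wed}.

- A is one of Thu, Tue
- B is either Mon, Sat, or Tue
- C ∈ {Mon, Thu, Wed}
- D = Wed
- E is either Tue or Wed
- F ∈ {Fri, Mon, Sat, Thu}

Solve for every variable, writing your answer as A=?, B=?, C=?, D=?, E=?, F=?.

D's domain is down to {Wed}, so D = Wed. Strike Wed from C, E.
E's domain is down to {Tue}, so E = Tue. Eliminate Tue elsewhere: A, B.
A's domain is down to {Thu}, so A = Thu. Strike Thu from C, F.
That leaves C = Mon. Strike Mon from B, F.
B's domain is down to {Sat}, so B = Sat. Strike Sat from F.
F's domain is down to {Fri}, so F = Fri.

A=Thu, B=Sat, C=Mon, D=Wed, E=Tue, F=Fri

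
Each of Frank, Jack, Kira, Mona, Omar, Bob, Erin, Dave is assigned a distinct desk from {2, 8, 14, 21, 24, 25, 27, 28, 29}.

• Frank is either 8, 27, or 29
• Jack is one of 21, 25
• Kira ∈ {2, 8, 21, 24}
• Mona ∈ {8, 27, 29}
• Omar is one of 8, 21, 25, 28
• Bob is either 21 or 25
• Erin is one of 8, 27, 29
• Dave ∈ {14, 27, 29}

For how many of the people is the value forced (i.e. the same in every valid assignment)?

The 2 variables Jack and Bob are confined to {21, 25}, which locks those values in; drop them from Kira, Omar.
Frank, Mona, Erin share exactly the 3 values {8, 27, 29}; by pigeonhole those values go to them, so strike 8, 27, 29 from Kira, Omar, Dave.
Omar has just one choice, so Omar = 28.
Dave must be 14 (only option left).
Determined: Omar=28, Dave=14. The other people each still have more than one consistent value. That makes 2.

2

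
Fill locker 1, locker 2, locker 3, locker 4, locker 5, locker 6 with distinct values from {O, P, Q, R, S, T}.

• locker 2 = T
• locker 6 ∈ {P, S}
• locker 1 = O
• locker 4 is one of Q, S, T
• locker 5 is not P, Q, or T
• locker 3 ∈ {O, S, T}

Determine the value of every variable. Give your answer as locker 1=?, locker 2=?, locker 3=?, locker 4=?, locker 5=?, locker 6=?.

locker 1=O, locker 2=T, locker 3=S, locker 4=Q, locker 5=R, locker 6=P

locker 1's domain is down to {O}, so locker 1 = O. Strike O from locker 3, locker 5.
locker 2's domain is down to {T}, so locker 2 = T. Strike T from locker 3, locker 4.
That leaves locker 3 = S. Eliminate S elsewhere: locker 4, locker 5, locker 6.
locker 4's domain is down to {Q}, so locker 4 = Q.
locker 5 must be R (only option left).
That leaves locker 6 = P.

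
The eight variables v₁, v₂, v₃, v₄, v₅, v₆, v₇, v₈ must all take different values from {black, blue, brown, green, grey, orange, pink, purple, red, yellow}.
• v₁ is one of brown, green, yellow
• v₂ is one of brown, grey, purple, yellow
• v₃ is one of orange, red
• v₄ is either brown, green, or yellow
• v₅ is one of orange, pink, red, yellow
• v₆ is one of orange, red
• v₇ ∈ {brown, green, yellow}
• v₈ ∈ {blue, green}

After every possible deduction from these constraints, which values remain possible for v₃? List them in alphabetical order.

orange, red

The 2 variables v₃ and v₆ are confined to {orange, red}, which locks those values in; drop them from v₅.
v₁, v₄, v₇ share exactly the 3 values {brown, green, yellow}; by pigeonhole those values go to them, so strike brown, green, yellow from v₂, v₅, v₈.
v₅ must be pink (only option left).
v₈'s domain is down to {blue}, so v₈ = blue.
No further eliminations apply; v₃ can still be any of orange, red.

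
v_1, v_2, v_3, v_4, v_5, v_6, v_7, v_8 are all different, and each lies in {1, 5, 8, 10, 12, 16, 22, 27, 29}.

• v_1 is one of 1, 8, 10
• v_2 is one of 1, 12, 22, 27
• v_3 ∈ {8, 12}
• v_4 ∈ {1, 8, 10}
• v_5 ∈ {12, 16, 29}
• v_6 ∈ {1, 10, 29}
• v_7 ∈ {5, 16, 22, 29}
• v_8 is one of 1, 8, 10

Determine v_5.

16

v_1, v_4, v_8 share exactly the 3 values {1, 8, 10}; by pigeonhole those values go to them, so strike 1, 8, 10 from v_2, v_3, v_6.
v_3 must be 12 (only option left). Strike 12 from v_2, v_5.
v_6 must be 29 (only option left). Strike 29 from v_5, v_7.
So v_5 = 16.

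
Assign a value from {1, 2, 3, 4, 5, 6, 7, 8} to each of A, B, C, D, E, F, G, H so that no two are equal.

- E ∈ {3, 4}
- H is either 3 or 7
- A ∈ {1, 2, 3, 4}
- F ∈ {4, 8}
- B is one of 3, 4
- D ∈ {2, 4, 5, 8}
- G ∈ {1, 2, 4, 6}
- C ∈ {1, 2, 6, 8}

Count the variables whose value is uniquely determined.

3

Among the 8 variables, 5 fits only D (and all 8 values in {1, 2, 3, 4, 5, 6, 7, 8} must be used), so D = 5.
The 7 still-open variables together cover exactly {1, 2, 3, 4, 6, 7, 8} — 7 values for 7 variables — and 7 appears only in H's list, so H = 7.
B and E between them cover only {3, 4} — a naked pair. Remove those values from A, F, G.
F has just one choice, so F = 8. Strike 8 from C.
Determined: D=5, F=8, H=7. The other variables each still have more than one consistent value. That makes 3.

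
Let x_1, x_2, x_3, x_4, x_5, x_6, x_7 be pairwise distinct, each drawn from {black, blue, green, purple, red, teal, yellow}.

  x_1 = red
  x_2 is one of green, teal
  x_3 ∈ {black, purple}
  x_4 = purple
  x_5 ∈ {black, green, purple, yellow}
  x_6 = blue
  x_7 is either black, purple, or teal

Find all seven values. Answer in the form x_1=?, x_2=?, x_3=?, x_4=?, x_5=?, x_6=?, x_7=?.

x_1 has just one choice, so x_1 = red.
x_4 must be purple (only option left). Eliminate purple elsewhere: x_3, x_5, x_7.
That leaves x_6 = blue.
That leaves x_3 = black. So x_5, x_7 can't be black.
That leaves x_7 = teal. So x_2 can't be teal.
x_2 must be green (only option left). So x_5 can't be green.
x_5 must be yellow (only option left).

x_1=red, x_2=green, x_3=black, x_4=purple, x_5=yellow, x_6=blue, x_7=teal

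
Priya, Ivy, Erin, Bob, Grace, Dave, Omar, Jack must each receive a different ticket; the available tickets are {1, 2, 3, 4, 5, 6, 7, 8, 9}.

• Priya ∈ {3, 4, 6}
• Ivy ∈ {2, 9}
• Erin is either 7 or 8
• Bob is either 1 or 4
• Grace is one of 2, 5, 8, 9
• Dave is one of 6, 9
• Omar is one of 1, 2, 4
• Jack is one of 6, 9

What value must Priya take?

3

Dave and Jack between them cover only {6, 9} — a naked pair. Remove those values from Priya, Ivy, Grace.
Ivy has just one choice, so Ivy = 2. Remove 2 from Grace, Omar.
The 2 variables Bob and Omar are confined to {1, 4}, which locks those values in; drop them from Priya.
So Priya = 3.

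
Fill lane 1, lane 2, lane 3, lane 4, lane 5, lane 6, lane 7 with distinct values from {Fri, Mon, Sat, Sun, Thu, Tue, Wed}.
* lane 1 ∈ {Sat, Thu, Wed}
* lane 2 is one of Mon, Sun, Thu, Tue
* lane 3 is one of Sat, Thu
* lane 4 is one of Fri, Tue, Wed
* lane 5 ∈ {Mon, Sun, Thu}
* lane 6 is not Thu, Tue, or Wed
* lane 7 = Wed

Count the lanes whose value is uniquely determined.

lane 7's domain is down to {Wed}, so lane 7 = Wed. Strike Wed from lane 1, lane 4.
lane 1 and lane 3 between them cover only {Sat, Thu} — a naked pair. Remove those values from lane 2, lane 5, lane 6.
Determined: lane 7=Wed. The other lanes each still have more than one consistent value. That makes 1.

1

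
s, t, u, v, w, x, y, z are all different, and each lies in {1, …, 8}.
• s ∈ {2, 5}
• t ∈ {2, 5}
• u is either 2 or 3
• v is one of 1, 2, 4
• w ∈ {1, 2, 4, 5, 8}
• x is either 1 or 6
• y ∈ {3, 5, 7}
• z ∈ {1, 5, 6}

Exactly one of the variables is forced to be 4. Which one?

The 8 variables together cover exactly {1, 2, 3, 4, 5, 6, 7, 8} — 8 values for 8 variables — and 7 appears only in y's list, so y = 7.
Among the 7 still-open variables, 3 fits only u (and all 7 values in {1, 2, 3, 4, 5, 6, 8} must be used), so u = 3.
The 6 still-open variables draw from only 6 values {1, 2, 4, 5, 6, 8}, so each is used; only w can be 8, hence w = 8.
The 5 still-open variables draw from only 5 values {1, 2, 4, 5, 6}, so each is used; only v can be 4, hence v = 4.

v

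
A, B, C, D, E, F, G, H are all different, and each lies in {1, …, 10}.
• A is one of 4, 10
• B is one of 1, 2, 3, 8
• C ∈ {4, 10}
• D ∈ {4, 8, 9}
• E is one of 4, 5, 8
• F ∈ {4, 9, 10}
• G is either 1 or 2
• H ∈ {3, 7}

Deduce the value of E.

The 2 variables A and C are confined to {4, 10}, which locks those values in; drop them from D, E, F.
F must be 9 (only option left). So D can't be 9.
D has just one choice, so D = 8. Remove 8 from B, E.
So E = 5.

5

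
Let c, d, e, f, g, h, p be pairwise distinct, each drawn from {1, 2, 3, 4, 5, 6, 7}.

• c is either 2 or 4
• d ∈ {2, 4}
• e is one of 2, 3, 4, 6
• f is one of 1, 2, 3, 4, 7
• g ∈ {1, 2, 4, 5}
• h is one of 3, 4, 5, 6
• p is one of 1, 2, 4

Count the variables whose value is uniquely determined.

The 7 variables draw from only 7 values {1, 2, 3, 4, 5, 6, 7}, so each is used; only f can be 7, hence f = 7.
c and d share exactly the 2 values {2, 4}; by pigeonhole those values go to them, so strike 2, 4 from e, g, h, p.
p must be 1 (only option left). Eliminate 1 elsewhere: g.
That leaves g = 5. Eliminate 5 elsewhere: h.
Determined: f=7, g=5, p=1. The other variables each still have more than one consistent value. That makes 3.

3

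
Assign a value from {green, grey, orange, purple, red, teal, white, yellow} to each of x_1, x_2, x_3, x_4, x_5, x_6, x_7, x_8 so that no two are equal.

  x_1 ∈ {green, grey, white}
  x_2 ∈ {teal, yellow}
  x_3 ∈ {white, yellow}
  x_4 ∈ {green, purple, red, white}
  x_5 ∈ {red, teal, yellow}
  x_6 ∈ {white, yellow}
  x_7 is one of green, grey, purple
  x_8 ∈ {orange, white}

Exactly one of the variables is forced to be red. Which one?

x_5

Among the 8 variables, orange fits only x_8 (and all 8 values in {green, grey, orange, purple, red, teal, white, yellow} must be used), so x_8 = orange.
x_3 and x_6 between them cover only {white, yellow} — a naked pair. Remove those values from x_1, x_2, x_4, x_5.
x_2's domain is down to {teal}, so x_2 = teal. Eliminate teal elsewhere: x_5.
So red goes to x_5.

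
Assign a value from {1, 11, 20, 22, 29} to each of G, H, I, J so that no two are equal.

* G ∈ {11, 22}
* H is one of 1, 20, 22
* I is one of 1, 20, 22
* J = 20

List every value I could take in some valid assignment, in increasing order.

1, 22

J has just one choice, so J = 20. Remove 20 from H, I.
Among the 3 still-open variables, 11 fits only G (and all 3 values in {1, 11, 22} must be used), so G = 11.
No further eliminations apply; I can still be any of 1, 22.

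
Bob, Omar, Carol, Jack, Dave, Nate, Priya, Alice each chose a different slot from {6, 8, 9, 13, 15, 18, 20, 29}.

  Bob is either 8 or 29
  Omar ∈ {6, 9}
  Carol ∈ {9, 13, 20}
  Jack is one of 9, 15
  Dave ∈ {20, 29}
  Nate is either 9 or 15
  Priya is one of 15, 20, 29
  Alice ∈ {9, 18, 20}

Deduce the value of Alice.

18

Among the 8 variables, 6 fits only Omar (and all 8 values in {6, 8, 9, 13, 15, 18, 20, 29} must be used), so Omar = 6.
The 7 still-open variables draw from only 7 values {8, 9, 13, 15, 18, 20, 29}, so each is used; only Bob can be 8, hence Bob = 8.
The 6 still-open variables draw from only 6 values {9, 13, 15, 18, 20, 29}, so each is used; only Carol can be 13, hence Carol = 13.
The 5 still-open variables together cover exactly {9, 15, 18, 20, 29} — 5 values for 5 variables — and 18 appears only in Alice's list, so Alice = 18.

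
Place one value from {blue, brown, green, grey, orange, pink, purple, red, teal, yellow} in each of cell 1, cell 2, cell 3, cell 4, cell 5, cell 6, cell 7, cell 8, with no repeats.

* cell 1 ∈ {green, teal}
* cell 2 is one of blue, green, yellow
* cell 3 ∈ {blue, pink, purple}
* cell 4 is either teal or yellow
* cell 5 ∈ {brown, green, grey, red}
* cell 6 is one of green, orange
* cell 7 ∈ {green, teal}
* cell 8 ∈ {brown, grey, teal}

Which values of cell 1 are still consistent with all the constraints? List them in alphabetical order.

The 2 variables cell 1 and cell 7 are confined to {green, teal}, which locks those values in; drop them from cell 2, cell 4, cell 5, cell 6, cell 8.
cell 4 has just one choice, so cell 4 = yellow. Strike yellow from cell 2.
cell 6 must be orange (only option left).
cell 2 has just one choice, so cell 2 = blue. Strike blue from cell 3.
No further eliminations apply; cell 1 can still be any of green, teal.

green, teal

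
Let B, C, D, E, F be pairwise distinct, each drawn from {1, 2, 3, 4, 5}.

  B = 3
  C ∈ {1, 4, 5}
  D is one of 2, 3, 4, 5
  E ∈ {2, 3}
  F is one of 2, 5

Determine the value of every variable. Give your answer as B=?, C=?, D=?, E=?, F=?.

B=3, C=1, D=4, E=2, F=5

B must be 3 (only option left). Strike 3 from D, E.
E must be 2 (only option left). Remove 2 from D, F.
F has just one choice, so F = 5. Strike 5 from C, D.
D's domain is down to {4}, so D = 4. Strike 4 from C.
That leaves C = 1.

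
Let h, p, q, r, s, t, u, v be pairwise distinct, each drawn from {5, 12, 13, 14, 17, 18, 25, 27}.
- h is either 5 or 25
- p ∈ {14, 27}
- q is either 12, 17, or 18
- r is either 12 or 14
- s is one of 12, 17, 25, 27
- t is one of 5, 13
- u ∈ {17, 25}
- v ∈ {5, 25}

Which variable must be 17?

u

Among the 8 variables, 13 fits only t (and all 8 values in {5, 12, 13, 14, 17, 18, 25, 27} must be used), so t = 13.
The 7 still-open variables together cover exactly {5, 12, 14, 17, 18, 25, 27} — 7 values for 7 variables — and 18 appears only in q's list, so q = 18.
The 2 variables h and v are confined to {5, 25}, which locks those values in; drop them from s, u.
So 17 goes to u.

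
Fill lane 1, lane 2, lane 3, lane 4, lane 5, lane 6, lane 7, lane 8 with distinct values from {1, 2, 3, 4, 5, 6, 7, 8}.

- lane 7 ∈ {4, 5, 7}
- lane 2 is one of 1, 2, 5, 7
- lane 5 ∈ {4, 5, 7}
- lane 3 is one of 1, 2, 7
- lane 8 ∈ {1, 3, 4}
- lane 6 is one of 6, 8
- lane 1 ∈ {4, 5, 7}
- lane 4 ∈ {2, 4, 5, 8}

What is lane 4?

8

The 8 variables draw from only 8 values {1, 2, 3, 4, 5, 6, 7, 8}, so each is used; only lane 8 can be 3, hence lane 8 = 3.
The 7 still-open variables draw from only 7 values {1, 2, 4, 5, 6, 7, 8}, so each is used; only lane 6 can be 6, hence lane 6 = 6.
The 6 still-open variables draw from only 6 values {1, 2, 4, 5, 7, 8}, so each is used; only lane 4 can be 8, hence lane 4 = 8.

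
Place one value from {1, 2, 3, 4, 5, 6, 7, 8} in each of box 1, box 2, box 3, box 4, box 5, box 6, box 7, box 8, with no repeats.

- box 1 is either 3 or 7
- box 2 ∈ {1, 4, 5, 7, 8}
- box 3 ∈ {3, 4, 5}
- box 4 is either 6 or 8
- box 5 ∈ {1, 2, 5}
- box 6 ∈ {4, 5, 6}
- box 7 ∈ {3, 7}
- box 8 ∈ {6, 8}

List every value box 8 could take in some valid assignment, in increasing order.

The 8 variables draw from only 8 values {1, 2, 3, 4, 5, 6, 7, 8}, so each is used; only box 5 can be 2, hence box 5 = 2.
The 7 still-open variables together cover exactly {1, 3, 4, 5, 6, 7, 8} — 7 values for 7 variables — and 1 appears only in box 2's list, so box 2 = 1.
box 1 and box 7 between them cover only {3, 7} — a naked pair. Remove those values from box 3.
box 4 and box 8 share exactly the 2 values {6, 8}; by pigeonhole those values go to them, so strike 6, 8 from box 6.
No further eliminations apply; box 8 can still be any of 6, 8.

6, 8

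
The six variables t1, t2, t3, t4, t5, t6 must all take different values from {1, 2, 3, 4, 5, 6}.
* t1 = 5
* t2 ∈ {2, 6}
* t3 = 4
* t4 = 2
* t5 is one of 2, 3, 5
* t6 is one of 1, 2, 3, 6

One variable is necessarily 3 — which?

t1's domain is down to {5}, so t1 = 5. Eliminate 5 elsewhere: t5.
That leaves t3 = 4.
t4 must be 2 (only option left). Eliminate 2 elsewhere: t2, t5, t6.
So 3 goes to t5.

t5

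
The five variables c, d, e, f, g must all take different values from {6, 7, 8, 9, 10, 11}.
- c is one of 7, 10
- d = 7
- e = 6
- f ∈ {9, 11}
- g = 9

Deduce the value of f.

11

d must be 7 (only option left). So c can't be 7.
e's domain is down to {6}, so e = 6.
g's domain is down to {9}, so g = 9. So f can't be 9.
So f = 11.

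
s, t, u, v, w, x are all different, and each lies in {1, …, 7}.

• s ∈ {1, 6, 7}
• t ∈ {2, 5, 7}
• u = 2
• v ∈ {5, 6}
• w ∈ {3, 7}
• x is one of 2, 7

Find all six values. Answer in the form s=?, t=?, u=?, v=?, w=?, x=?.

u's domain is down to {2}, so u = 2. Remove 2 from t, x.
x has just one choice, so x = 7. So s, t, w can't be 7.
t must be 5 (only option left). Strike 5 from v.
v's domain is down to {6}, so v = 6. Eliminate 6 elsewhere: s.
That leaves w = 3.
s has just one choice, so s = 1.

s=1, t=5, u=2, v=6, w=3, x=7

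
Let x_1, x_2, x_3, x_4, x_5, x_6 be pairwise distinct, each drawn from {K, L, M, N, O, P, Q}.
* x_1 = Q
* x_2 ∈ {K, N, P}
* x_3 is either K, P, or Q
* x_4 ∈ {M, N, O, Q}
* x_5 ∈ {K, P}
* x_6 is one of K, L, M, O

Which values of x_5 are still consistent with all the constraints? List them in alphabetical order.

K, P

x_1 must be Q (only option left). Remove Q from x_3, x_4.
x_3 and x_5 between them cover only {K, P} — a naked pair. Remove those values from x_2, x_6.
That leaves x_2 = N. Remove N from x_4.
No further eliminations apply; x_5 can still be any of K, P.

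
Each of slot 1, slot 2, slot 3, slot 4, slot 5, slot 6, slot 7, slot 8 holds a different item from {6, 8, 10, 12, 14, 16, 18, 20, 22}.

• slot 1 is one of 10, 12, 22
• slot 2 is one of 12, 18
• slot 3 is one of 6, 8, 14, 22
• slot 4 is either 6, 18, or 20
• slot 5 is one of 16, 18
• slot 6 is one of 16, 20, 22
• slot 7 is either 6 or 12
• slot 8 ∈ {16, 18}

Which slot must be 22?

The 2 variables slot 5 and slot 8 are confined to {16, 18}, which locks those values in; drop them from slot 2, slot 4, slot 6.
slot 2 must be 12 (only option left). So slot 1, slot 7 can't be 12.
That leaves slot 7 = 6. Remove 6 from slot 3, slot 4.
slot 4's domain is down to {20}, so slot 4 = 20. Remove 20 from slot 6.
So 22 goes to slot 6.

slot 6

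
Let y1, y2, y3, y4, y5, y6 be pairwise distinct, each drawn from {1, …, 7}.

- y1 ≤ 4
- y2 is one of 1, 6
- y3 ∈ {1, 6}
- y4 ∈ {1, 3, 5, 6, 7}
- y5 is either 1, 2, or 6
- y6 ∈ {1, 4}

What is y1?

y2 and y3 between them cover only {1, 6} — a naked pair. Remove those values from y1, y4, y5, y6.
y5's domain is down to {2}, so y5 = 2. So y1 can't be 2.
y6 has just one choice, so y6 = 4. Remove 4 from y1.
So y1 = 3.

3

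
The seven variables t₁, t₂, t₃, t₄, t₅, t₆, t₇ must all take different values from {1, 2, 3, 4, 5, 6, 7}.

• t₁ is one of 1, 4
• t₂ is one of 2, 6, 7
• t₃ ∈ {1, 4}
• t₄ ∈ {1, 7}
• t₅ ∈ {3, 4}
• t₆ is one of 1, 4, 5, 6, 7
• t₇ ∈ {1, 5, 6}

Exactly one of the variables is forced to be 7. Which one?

Among the 7 variables, 2 fits only t₂ (and all 7 values in {1, 2, 3, 4, 5, 6, 7} must be used), so t₂ = 2.
The 6 still-open variables together cover exactly {1, 3, 4, 5, 6, 7} — 6 values for 6 variables — and 3 appears only in t₅'s list, so t₅ = 3.
The 2 variables t₁ and t₃ are confined to {1, 4}, which locks those values in; drop them from t₄, t₆, t₇.
So 7 goes to t₄.

t₄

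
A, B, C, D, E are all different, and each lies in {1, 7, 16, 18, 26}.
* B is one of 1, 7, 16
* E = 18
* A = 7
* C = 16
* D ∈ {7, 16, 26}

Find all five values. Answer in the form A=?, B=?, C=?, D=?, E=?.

A=7, B=1, C=16, D=26, E=18

A has just one choice, so A = 7. Remove 7 from B, D.
C's domain is down to {16}, so C = 16. So B, D can't be 16.
D has just one choice, so D = 26.
E must be 18 (only option left).
B's domain is down to {1}, so B = 1.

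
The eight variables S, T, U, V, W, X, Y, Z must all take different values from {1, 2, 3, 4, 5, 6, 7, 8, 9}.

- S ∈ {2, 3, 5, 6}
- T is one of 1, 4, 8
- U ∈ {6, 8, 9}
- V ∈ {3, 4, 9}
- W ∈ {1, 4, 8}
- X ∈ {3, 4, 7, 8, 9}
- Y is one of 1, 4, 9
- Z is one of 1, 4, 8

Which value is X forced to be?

7

T, W, Z share exactly the 3 values {1, 4, 8}; by pigeonhole those values go to them, so strike 1, 4, 8 from U, V, X, Y.
Y must be 9 (only option left). So U, V, X can't be 9.
U's domain is down to {6}, so U = 6. Strike 6 from S.
That leaves V = 3. So S, X can't be 3.
So X = 7.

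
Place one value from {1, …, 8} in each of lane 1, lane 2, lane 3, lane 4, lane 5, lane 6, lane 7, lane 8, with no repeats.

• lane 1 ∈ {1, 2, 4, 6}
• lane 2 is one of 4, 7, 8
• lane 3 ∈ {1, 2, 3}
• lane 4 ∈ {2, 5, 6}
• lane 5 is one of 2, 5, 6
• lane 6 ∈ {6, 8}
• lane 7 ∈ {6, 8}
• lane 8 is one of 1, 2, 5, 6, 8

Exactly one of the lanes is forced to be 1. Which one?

lane 8

The 8 variables draw from only 8 values {1, 2, 3, 4, 5, 6, 7, 8}, so each is used; only lane 3 can be 3, hence lane 3 = 3.
The 7 still-open variables together cover exactly {1, 2, 4, 5, 6, 7, 8} — 7 values for 7 variables — and 7 appears only in lane 2's list, so lane 2 = 7.
The 6 still-open variables draw from only 6 values {1, 2, 4, 5, 6, 8}, so each is used; only lane 1 can be 4, hence lane 1 = 4.
The 5 still-open variables together cover exactly {1, 2, 5, 6, 8} — 5 values for 5 variables — and 1 appears only in lane 8's list, so lane 8 = 1.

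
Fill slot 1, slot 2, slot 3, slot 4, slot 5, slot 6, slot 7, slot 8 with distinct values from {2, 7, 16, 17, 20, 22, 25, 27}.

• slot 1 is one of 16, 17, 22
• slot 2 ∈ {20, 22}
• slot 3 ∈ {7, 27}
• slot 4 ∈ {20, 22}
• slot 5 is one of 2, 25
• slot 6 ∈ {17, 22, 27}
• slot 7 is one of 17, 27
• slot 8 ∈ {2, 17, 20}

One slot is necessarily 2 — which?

slot 8

The 8 variables draw from only 8 values {2, 7, 16, 17, 20, 22, 25, 27}, so each is used; only slot 3 can be 7, hence slot 3 = 7.
The 7 still-open variables draw from only 7 values {2, 16, 17, 20, 22, 25, 27}, so each is used; only slot 1 can be 16, hence slot 1 = 16.
The 6 still-open variables together cover exactly {2, 17, 20, 22, 25, 27} — 6 values for 6 variables — and 25 appears only in slot 5's list, so slot 5 = 25.
The 5 still-open variables together cover exactly {2, 17, 20, 22, 27} — 5 values for 5 variables — and 2 appears only in slot 8's list, so slot 8 = 2.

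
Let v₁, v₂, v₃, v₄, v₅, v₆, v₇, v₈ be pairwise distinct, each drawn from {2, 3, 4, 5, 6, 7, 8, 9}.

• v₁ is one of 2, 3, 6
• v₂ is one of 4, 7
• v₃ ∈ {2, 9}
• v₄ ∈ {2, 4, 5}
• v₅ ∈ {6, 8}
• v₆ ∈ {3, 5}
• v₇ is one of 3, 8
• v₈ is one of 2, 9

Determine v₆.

5

Among the 8 variables, 7 fits only v₂ (and all 8 values in {2, 3, 4, 5, 6, 7, 8, 9} must be used), so v₂ = 7.
The 7 still-open variables draw from only 7 values {2, 3, 4, 5, 6, 8, 9}, so each is used; only v₄ can be 4, hence v₄ = 4.
The 6 still-open variables together cover exactly {2, 3, 5, 6, 8, 9} — 6 values for 6 variables — and 5 appears only in v₆'s list, so v₆ = 5.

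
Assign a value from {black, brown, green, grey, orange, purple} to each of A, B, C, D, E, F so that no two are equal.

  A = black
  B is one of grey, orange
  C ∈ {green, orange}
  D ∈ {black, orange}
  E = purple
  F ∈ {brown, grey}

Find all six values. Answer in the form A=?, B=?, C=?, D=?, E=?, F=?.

A must be black (only option left). So D can't be black.
D has just one choice, so D = orange. Remove orange from B, C.
E must be purple (only option left).
B has just one choice, so B = grey. Eliminate grey elsewhere: F.
C must be green (only option left).
F's domain is down to {brown}, so F = brown.

A=black, B=grey, C=green, D=orange, E=purple, F=brown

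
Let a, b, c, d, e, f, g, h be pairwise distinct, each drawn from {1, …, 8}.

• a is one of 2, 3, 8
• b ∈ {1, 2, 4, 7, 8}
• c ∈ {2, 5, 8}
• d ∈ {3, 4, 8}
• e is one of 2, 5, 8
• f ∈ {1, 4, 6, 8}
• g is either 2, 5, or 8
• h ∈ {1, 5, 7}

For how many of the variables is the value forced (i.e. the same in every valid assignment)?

Among the 8 variables, 6 fits only f (and all 8 values in {1, 2, 3, 4, 5, 6, 7, 8} must be used), so f = 6.
c, e, g share exactly the 3 values {2, 5, 8}; by pigeonhole those values go to them, so strike 2, 5, 8 from a, b, d, h.
That leaves a = 3. Remove 3 from d.
d's domain is down to {4}, so d = 4. Eliminate 4 elsewhere: b.
Determined: a=3, d=4, f=6. The other variables each still have more than one consistent value. That makes 3.

3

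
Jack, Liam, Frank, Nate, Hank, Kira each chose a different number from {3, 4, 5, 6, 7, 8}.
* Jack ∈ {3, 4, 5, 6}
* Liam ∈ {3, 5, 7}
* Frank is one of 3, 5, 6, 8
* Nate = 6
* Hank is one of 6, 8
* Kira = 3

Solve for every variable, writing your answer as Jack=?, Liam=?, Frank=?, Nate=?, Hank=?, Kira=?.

Nate's domain is down to {6}, so Nate = 6. Remove 6 from Jack, Frank, Hank.
Hank must be 8 (only option left). Strike 8 from Frank.
Kira's domain is down to {3}, so Kira = 3. Eliminate 3 elsewhere: Jack, Liam, Frank.
Frank's domain is down to {5}, so Frank = 5. Remove 5 from Jack, Liam.
That leaves Jack = 4.
That leaves Liam = 7.

Jack=4, Liam=7, Frank=5, Nate=6, Hank=8, Kira=3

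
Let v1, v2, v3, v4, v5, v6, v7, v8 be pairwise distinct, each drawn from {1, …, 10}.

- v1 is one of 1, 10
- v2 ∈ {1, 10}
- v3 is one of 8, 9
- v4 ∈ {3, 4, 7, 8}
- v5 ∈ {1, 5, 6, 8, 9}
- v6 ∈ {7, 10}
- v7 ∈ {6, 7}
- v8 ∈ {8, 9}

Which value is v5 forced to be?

5

The 2 variables v1 and v2 are confined to {1, 10}, which locks those values in; drop them from v5, v6.
v6 must be 7 (only option left). Remove 7 from v4, v7.
That leaves v7 = 6. Remove 6 from v5.
v3 and v8 share exactly the 2 values {8, 9}; by pigeonhole those values go to them, so strike 8, 9 from v4, v5.
So v5 = 5.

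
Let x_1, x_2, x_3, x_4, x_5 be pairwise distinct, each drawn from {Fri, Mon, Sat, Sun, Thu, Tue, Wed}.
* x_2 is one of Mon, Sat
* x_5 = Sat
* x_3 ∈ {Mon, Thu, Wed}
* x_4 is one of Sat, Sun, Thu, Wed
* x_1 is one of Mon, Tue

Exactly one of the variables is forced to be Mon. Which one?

x_2

x_5 must be Sat (only option left). So x_2, x_4 can't be Sat.
So Mon goes to x_2.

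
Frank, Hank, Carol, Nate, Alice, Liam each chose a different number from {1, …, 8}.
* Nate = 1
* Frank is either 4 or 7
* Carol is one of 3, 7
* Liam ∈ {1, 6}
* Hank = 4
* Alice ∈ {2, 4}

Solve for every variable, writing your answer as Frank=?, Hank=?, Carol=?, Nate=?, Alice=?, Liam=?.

Hank must be 4 (only option left). So Frank, Alice can't be 4.
Nate has just one choice, so Nate = 1. Eliminate 1 elsewhere: Liam.
Alice has just one choice, so Alice = 2.
Liam's domain is down to {6}, so Liam = 6.
Frank must be 7 (only option left). Remove 7 from Carol.
Carol must be 3 (only option left).

Frank=7, Hank=4, Carol=3, Nate=1, Alice=2, Liam=6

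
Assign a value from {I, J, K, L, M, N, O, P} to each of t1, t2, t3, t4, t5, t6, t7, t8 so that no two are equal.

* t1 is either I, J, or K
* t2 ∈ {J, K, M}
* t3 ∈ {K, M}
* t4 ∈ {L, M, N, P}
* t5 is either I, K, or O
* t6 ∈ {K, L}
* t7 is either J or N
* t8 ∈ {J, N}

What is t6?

Among the 8 variables, O fits only t5 (and all 8 values in {I, J, K, L, M, N, O, P} must be used), so t5 = O.
The 7 still-open variables together cover exactly {I, J, K, L, M, N, P} — 7 values for 7 variables — and I appears only in t1's list, so t1 = I.
The 6 still-open variables together cover exactly {J, K, L, M, N, P} — 6 values for 6 variables — and P appears only in t4's list, so t4 = P.
The 5 still-open variables draw from only 5 values {J, K, L, M, N}, so each is used; only t6 can be L, hence t6 = L.

L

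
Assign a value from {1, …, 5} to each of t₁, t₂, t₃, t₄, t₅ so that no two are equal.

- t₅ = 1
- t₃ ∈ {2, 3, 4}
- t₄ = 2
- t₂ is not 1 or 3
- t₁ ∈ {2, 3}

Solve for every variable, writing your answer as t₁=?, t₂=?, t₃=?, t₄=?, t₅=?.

t₁=3, t₂=5, t₃=4, t₄=2, t₅=1

t₄'s domain is down to {2}, so t₄ = 2. Remove 2 from t₁, t₂, t₃.
t₅ has just one choice, so t₅ = 1.
t₁ has just one choice, so t₁ = 3. Remove 3 from t₃.
t₃'s domain is down to {4}, so t₃ = 4. Eliminate 4 elsewhere: t₂.
That leaves t₂ = 5.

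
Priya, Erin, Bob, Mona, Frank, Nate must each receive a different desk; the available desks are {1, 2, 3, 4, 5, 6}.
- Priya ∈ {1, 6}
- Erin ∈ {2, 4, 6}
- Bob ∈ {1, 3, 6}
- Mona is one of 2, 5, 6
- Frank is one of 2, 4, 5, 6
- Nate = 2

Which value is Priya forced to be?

1

Nate must be 2 (only option left). Eliminate 2 elsewhere: Erin, Mona, Frank.
Among the 5 still-open variables, 3 fits only Bob (and all 5 values in {1, 3, 4, 5, 6} must be used), so Bob = 3.
The 4 still-open variables together cover exactly {1, 4, 5, 6} — 4 values for 4 variables — and 1 appears only in Priya's list, so Priya = 1.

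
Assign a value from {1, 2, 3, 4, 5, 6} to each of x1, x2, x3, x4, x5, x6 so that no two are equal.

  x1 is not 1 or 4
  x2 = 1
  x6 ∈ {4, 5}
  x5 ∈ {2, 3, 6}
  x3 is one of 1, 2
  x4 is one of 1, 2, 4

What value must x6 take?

x2's domain is down to {1}, so x2 = 1. So x3, x4 can't be 1.
x3 must be 2 (only option left). Eliminate 2 elsewhere: x1, x4, x5.
That leaves x4 = 4. So x6 can't be 4.
So x6 = 5.

5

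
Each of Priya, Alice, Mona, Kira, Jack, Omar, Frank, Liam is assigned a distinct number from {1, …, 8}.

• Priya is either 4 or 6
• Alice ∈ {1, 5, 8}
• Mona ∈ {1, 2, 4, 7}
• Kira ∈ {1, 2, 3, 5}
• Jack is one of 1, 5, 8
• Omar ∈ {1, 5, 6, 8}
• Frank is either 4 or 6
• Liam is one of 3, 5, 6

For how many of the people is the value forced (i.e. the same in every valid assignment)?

Among the 8 variables, 7 fits only Mona (and all 8 values in {1, 2, 3, 4, 5, 6, 7, 8} must be used), so Mona = 7.
The 7 still-open variables together cover exactly {1, 2, 3, 4, 5, 6, 8} — 7 values for 7 variables — and 2 appears only in Kira's list, so Kira = 2.
The 6 still-open variables together cover exactly {1, 3, 4, 5, 6, 8} — 6 values for 6 variables — and 3 appears only in Liam's list, so Liam = 3.
The 2 variables Priya and Frank are confined to {4, 6}, which locks those values in; drop them from Omar.
Determined: Mona=7, Kira=2, Liam=3. The other people each still have more than one consistent value. That makes 3.

3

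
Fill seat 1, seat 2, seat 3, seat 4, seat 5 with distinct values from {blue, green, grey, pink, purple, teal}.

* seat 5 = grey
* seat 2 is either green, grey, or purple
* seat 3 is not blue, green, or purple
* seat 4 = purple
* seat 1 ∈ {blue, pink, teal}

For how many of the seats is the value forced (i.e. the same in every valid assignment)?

3

seat 4's domain is down to {purple}, so seat 4 = purple. Eliminate purple elsewhere: seat 2.
That leaves seat 5 = grey. Eliminate grey elsewhere: seat 2, seat 3.
seat 2 has just one choice, so seat 2 = green.
Determined: seat 2=green, seat 4=purple, seat 5=grey. The other seats each still have more than one consistent value. That makes 3.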